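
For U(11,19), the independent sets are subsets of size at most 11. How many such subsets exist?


Independent sets of U(11,19) are all subsets of size <= 11.
Count = (19 choose 0) + (19 choose 1) + (19 choose 2) + (19 choose 3) + (19 choose 4) + (19 choose 5) + (19 choose 6) + (19 choose 7) + (19 choose 8) + (19 choose 9) + (19 choose 10) + (19 choose 11)
     = 1 + 19 + 171 + 969 + 3876 + 11628 + 27132 + 50388 + 75582 + 92378 + 92378 + 75582
     = 430104.

430104


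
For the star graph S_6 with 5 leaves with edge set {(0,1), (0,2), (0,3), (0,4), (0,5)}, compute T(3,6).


A star on 6 vertices is a tree with 5 edges.
T(x,y) = x^(5) for any tree.
T(3,6) = 3^5 = 243.

243


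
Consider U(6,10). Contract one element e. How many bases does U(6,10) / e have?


Contracting e from U(6,10) gives U(5,9).
Bases of U(5,9) = C(9,5) = 9! / (5! * 4!) = 126.

126


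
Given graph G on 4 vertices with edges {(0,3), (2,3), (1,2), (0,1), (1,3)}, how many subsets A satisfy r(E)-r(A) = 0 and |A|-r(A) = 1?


R(x,y) = sum over A in 2^E of x^(r(E)-r(A)) * y^(|A|-r(A)).
G has 4 vertices, 5 edges. r(E) = 3.
Enumerate all 2^5 = 32 subsets.
Count subsets with r(E)-r(A)=0 and |A|-r(A)=1: 5.

5


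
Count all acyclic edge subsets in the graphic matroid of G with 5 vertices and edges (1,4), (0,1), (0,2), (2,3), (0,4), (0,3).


An independent set in a graphic matroid is an acyclic edge subset.
G has 5 vertices and 6 edges.
Enumerate all 2^6 = 64 subsets, checking for acyclicity.
Total independent sets = 49.

49


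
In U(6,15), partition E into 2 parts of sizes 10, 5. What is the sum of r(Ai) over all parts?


r(Ai) = min(|Ai|, 6) for each part.
Sum = min(10,6) + min(5,6)
    = 6 + 5
    = 11.

11


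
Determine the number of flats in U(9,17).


Flats of U(9,17): every subset of size < 9 is a flat, plus E itself.
Count = C(17,0) + C(17,1) + C(17,2) + C(17,3) + C(17,4) + C(17,5) + C(17,6) + C(17,7) + C(17,8) + 1
     = 1 + 17 + 136 + 680 + 2380 + 6188 + 12376 + 19448 + 24310 + 1
     = 65537.

65537


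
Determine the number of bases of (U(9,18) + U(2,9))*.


(M1+M2)* = M1* + M2*.
M1* = U(9,18), bases: C(18,9) = 48620.
M2* = U(7,9), bases: C(9,7) = 36.
|B(M*)| = 48620 * 36 = 1750320.

1750320


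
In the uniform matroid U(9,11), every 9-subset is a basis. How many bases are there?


Bases of U(9,11) are all 9-element subsets of the 11-element ground set.
Number of bases = C(11,9).
C(11,9) = 55.

55


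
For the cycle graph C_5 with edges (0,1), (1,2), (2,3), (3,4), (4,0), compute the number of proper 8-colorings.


P(C_5, k) = (k-1)^5 + (-1)^5*(k-1).
P(8) = (7)^5 - 7
= 16807 - 7 = 16800.

16800


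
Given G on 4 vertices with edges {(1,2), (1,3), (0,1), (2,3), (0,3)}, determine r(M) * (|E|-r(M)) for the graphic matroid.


r(M) = |V| - c = 4 - 1 = 3.
nullity = |E| - r(M) = 5 - 3 = 2.
Product = 3 * 2 = 6.

6


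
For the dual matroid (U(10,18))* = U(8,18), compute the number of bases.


The dual of U(r,n) is U(n-r, n) = U(8,18).
Bases of U(8,18) are all (8)-element subsets.
|B(M*)| = (18 choose 8) = 43758.

43758


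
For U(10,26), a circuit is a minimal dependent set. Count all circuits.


In U(10,26), circuits are the (11)-element subsets.
Any set of 11 elements is dependent, and removing any one element gives
an independent set of size 10, so it is a minimal dependent set.
Number of circuits = C(26,11) = 7726160.

7726160


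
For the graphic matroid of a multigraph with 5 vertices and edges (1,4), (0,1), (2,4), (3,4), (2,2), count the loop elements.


In a graphic matroid, a loop is a self-loop edge (u,u) with rank 0.
Examining all 5 edges for self-loops...
Self-loops found: (2,2)
Number of loops = 1.

1


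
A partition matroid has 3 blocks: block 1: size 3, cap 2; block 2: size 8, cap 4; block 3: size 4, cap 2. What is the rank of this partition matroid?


Rank of a partition matroid = sum of min(|Si|, ci) for each block.
= min(3,2) + min(8,4) + min(4,2)
= 2 + 4 + 2
= 8.

8


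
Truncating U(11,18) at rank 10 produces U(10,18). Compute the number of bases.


Truncating U(11,18) to rank 10 gives U(10,18).
Bases of U(10,18) are all 10-element subsets of 18 elements.
Number of bases = C(18,10) = 18! / (10! * 8!) = 43758.

43758


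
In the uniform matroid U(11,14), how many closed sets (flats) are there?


Flats of U(11,14): every subset of size < 11 is a flat, plus E itself.
Count = (14 choose 0) + (14 choose 1) + (14 choose 2) + (14 choose 3) + (14 choose 4) + (14 choose 5) + (14 choose 6) + (14 choose 7) + (14 choose 8) + (14 choose 9) + (14 choose 10) + 1
     = 1 + 14 + 91 + 364 + 1001 + 2002 + 3003 + 3432 + 3003 + 2002 + 1001 + 1
     = 15915.

15915


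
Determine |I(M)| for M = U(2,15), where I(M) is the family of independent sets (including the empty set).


Independent sets of U(2,15) are all subsets of size <= 2.
Count = C(15,0) + C(15,1) + C(15,2)
     = 1 + 15 + 105
     = 121.

121


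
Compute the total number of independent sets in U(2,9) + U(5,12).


For a direct sum, |I(M1+M2)| = |I(M1)| * |I(M2)|.
|I(U(2,9))| = sum C(9,k) for k=0..2 = 46.
|I(U(5,12))| = sum C(12,k) for k=0..5 = 1586.
Total = 46 * 1586 = 72956.

72956


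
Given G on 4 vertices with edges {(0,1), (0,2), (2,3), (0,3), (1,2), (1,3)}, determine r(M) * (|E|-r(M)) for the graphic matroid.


r(M) = |V| - c = 4 - 1 = 3.
nullity = |E| - r(M) = 6 - 3 = 3.
Product = 3 * 3 = 9.

9


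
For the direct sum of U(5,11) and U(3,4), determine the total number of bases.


Bases of a direct sum M1 + M2: |B| = |B(M1)| * |B(M2)|.
|B(U(5,11))| = C(11,5) = 462.
|B(U(3,4))| = C(4,3) = 4.
Total bases = 462 * 4 = 1848.

1848


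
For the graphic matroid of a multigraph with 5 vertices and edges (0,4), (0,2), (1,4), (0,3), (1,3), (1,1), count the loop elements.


In a graphic matroid, a loop is a self-loop edge (u,u) with rank 0.
Examining all 6 edges for self-loops...
Self-loops found: (1,1)
Number of loops = 1.

1


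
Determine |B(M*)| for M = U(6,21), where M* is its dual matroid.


The dual of U(r,n) is U(n-r, n) = U(15,21).
Bases of U(15,21) are all (15)-element subsets.
|B(M*)| = C(21,15) = 21! / (15! * 6!) = 54264.

54264


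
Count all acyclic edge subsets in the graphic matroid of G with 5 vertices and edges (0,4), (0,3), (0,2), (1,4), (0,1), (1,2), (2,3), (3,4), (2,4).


An independent set in a graphic matroid is an acyclic edge subset.
G has 5 vertices and 9 edges.
Enumerate all 2^9 = 512 subsets, checking for acyclicity.
Total independent sets = 198.

198


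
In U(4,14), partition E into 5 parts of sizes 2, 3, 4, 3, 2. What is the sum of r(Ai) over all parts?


r(Ai) = min(|Ai|, 4) for each part.
Sum = min(2,4) + min(3,4) + min(4,4) + min(3,4) + min(2,4)
    = 2 + 3 + 4 + 3 + 2
    = 14.

14


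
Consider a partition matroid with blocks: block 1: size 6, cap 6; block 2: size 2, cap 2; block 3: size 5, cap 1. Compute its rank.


Rank of a partition matroid = sum of min(|Si|, ci) for each block.
= min(6,6) + min(2,2) + min(5,1)
= 6 + 2 + 1
= 9.

9


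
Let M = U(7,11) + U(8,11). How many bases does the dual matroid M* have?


(M1+M2)* = M1* + M2*.
M1* = U(4,11), bases: C(11,4) = 330.
M2* = U(3,11), bases: C(11,3) = 165.
|B(M*)| = 330 * 165 = 54450.

54450


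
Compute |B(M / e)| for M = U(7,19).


Contracting e from U(7,19) gives U(6,18).
Bases of U(6,18) = C(18,6) = 18! / (6! * 12!) = 18564.

18564


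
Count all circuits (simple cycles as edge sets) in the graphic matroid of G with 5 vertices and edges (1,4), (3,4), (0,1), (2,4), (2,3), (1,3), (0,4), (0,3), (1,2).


A circuit in a graphic matroid = edge set of a simple cycle.
G has 5 vertices and 9 edges.
Enumerating all minimal edge subsets forming cycles...
Total circuits found: 22.

22


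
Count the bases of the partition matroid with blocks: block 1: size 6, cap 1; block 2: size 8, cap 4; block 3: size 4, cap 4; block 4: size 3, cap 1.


A basis picks exactly ci elements from block i.
Number of bases = product of C(|Si|, ci).
= C(6,1) * C(8,4) * C(4,4) * C(3,1)
= 6 * 70 * 1 * 3
= 1260.

1260


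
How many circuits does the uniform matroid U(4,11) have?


In U(4,11), circuits are the (5)-element subsets.
Any set of 5 elements is dependent, and removing any one element gives
an independent set of size 4, so it is a minimal dependent set.
Number of circuits = C(11,5) = 11! / (5! * 6!) = 462.

462


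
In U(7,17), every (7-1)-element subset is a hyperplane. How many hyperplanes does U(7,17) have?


Hyperplanes of U(7,17) are flats of rank 6.
In a uniform matroid, these are exactly the (6)-element subsets.
Count = C(17,6) = 17! / (6! * 11!) = 12376.

12376


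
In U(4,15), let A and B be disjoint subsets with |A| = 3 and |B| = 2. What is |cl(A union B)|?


|A union B| = 3 + 2 = 5 (disjoint).
In U(4,15), cl(S) = S if |S| < 4, else cl(S) = E.
Since 5 >= 4, cl(A union B) = E.
|cl(A union B)| = 15.

15


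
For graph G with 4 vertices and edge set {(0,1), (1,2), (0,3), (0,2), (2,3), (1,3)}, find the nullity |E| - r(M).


Cycle rank (nullity) = |E| - r(M) = |E| - (|V| - c).
|E| = 6, |V| = 4, c = 1.
Nullity = 6 - (4 - 1) = 6 - 3 = 3.

3


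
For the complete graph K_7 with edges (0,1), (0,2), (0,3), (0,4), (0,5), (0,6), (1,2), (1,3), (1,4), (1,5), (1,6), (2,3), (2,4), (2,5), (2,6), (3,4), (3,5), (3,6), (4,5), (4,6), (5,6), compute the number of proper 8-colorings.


P(K_7, k) = k(k-1)(k-2)...(k-6).
P(8) = (8) * (7) * (6) * (5) * (4) * (3) * (2) = 40320.

40320


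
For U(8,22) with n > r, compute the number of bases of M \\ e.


Deleting e from U(8,22) gives U(8,21) since n > r.
Bases of U(8,21) = (21 choose 8) = 203490.

203490


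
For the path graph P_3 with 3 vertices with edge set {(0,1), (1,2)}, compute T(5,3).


A path on 3 vertices is a tree with 2 edges.
T(x,y) = x^(2) for any tree.
T(5,3) = 5^2 = 25.

25


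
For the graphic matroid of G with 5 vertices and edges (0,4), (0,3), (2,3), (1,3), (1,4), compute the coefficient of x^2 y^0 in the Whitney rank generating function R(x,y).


R(x,y) = sum over A in 2^E of x^(r(E)-r(A)) * y^(|A|-r(A)).
G has 5 vertices, 5 edges. r(E) = 4.
Enumerate all 2^5 = 32 subsets.
Count subsets with r(E)-r(A)=2 and |A|-r(A)=0: 10.

10


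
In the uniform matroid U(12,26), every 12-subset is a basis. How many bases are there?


Bases of U(12,26) are all 12-element subsets of the 26-element ground set.
Number of bases = C(26,12).
C(26,12) = 26! / (12! * 14!) = 9657700.

9657700


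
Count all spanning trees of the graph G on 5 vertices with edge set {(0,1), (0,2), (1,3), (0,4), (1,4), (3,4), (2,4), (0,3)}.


By Kirchhoff's matrix tree theorem, the number of spanning trees equals
the determinant of any cofactor of the Laplacian matrix L.
G has 5 vertices and 8 edges.
Computing the (4 x 4) cofactor determinant gives 40.

40


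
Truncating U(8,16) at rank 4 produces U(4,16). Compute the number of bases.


Truncating U(8,16) to rank 4 gives U(4,16).
Bases of U(4,16) are all 4-element subsets of 16 elements.
Number of bases = C(16,4) = (16 * 15 * 14 * 13) / (1 * 2 * 3 * 4) = 1820.

1820


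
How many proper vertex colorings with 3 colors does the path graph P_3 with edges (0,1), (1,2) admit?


P(P_3, k) = k * (k-1)^(2).
P(3) = 3 * 2^2 = 3 * 4 = 12.

12


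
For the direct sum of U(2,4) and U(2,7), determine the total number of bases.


Bases of a direct sum M1 + M2: |B| = |B(M1)| * |B(M2)|.
|B(U(2,4))| = C(4,2) = 6.
|B(U(2,7))| = C(7,2) = 21.
Total bases = 6 * 21 = 126.

126


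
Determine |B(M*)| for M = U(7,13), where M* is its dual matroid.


The dual of U(r,n) is U(n-r, n) = U(6,13).
Bases of U(6,13) are all (6)-element subsets.
|B(M*)| = (13 choose 6) = 1716.

1716


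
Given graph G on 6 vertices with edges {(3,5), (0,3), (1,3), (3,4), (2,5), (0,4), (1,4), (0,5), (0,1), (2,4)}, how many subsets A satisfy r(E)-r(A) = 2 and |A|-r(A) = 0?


R(x,y) = sum over A in 2^E of x^(r(E)-r(A)) * y^(|A|-r(A)).
G has 6 vertices, 10 edges. r(E) = 5.
Enumerate all 2^10 = 1024 subsets.
Count subsets with r(E)-r(A)=2 and |A|-r(A)=0: 115.

115


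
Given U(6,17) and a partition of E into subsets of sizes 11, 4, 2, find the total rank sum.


r(Ai) = min(|Ai|, 6) for each part.
Sum = min(11,6) + min(4,6) + min(2,6)
    = 6 + 4 + 2
    = 12.

12


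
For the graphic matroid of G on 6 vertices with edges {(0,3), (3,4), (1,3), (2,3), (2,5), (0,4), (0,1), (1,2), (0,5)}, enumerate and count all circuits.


A circuit in a graphic matroid = edge set of a simple cycle.
G has 6 vertices and 9 edges.
Enumerating all minimal edge subsets forming cycles...
Total circuits found: 12.

12


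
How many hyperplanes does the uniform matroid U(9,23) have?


Hyperplanes of U(9,23) are flats of rank 8.
In a uniform matroid, these are exactly the (8)-element subsets.
Count = C(23,8) = 23! / (8! * 15!) = 490314.

490314


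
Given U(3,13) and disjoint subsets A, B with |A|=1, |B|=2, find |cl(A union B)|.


|A union B| = 1 + 2 = 3 (disjoint).
In U(3,13), cl(S) = S if |S| < 3, else cl(S) = E.
Since 3 >= 3, cl(A union B) = E.
|cl(A union B)| = 13.

13


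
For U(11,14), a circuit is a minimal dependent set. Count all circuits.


In U(11,14), circuits are the (12)-element subsets.
Any set of 12 elements is dependent, and removing any one element gives
an independent set of size 11, so it is a minimal dependent set.
Number of circuits = (14 choose 12) = 91.

91


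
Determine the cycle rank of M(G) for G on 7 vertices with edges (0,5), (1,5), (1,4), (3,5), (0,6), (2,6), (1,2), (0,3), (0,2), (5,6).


Cycle rank (nullity) = |E| - r(M) = |E| - (|V| - c).
|E| = 10, |V| = 7, c = 1.
Nullity = 10 - (7 - 1) = 10 - 6 = 4.

4


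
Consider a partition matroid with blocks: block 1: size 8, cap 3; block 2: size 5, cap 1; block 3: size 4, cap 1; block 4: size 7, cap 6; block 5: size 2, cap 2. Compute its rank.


Rank of a partition matroid = sum of min(|Si|, ci) for each block.
= min(8,3) + min(5,1) + min(4,1) + min(7,6) + min(2,2)
= 3 + 1 + 1 + 6 + 2
= 13.

13


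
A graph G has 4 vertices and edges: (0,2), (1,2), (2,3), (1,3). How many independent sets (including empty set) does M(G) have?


An independent set in a graphic matroid is an acyclic edge subset.
G has 4 vertices and 4 edges.
Enumerate all 2^4 = 16 subsets, checking for acyclicity.
Total independent sets = 14.

14


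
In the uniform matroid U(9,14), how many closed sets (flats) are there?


Flats of U(9,14): every subset of size < 9 is a flat, plus E itself.
Count = C(14,0) + C(14,1) + C(14,2) + C(14,3) + C(14,4) + C(14,5) + C(14,6) + C(14,7) + C(14,8) + 1
     = 1 + 14 + 91 + 364 + 1001 + 2002 + 3003 + 3432 + 3003 + 1
     = 12912.

12912


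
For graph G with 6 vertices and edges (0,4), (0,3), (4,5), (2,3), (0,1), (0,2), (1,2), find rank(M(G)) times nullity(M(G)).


r(M) = |V| - c = 6 - 1 = 5.
nullity = |E| - r(M) = 7 - 5 = 2.
Product = 5 * 2 = 10.

10


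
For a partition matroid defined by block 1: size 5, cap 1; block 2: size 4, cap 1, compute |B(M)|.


A basis picks exactly ci elements from block i.
Number of bases = product of C(|Si|, ci).
= C(5,1) * C(4,1)
= 5 * 4
= 20.

20


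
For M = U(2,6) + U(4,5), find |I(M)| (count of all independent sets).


For a direct sum, |I(M1+M2)| = |I(M1)| * |I(M2)|.
|I(U(2,6))| = sum C(6,k) for k=0..2 = 22.
|I(U(4,5))| = sum C(5,k) for k=0..4 = 31.
Total = 22 * 31 = 682.

682


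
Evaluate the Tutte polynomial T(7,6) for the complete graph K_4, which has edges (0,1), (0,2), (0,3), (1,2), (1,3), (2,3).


T(K_4; x,y) = x^3 + 3x^2 + 4xy + 2x + y^3 + 3y^2 + 2y.
Substituting x=7, y=6:
= 343 + 147 + 168 + 14 + 216 + 108 + 12
= 1008.

1008


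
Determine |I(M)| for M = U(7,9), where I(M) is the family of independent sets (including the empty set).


Independent sets of U(7,9) are all subsets of size <= 7.
Count = (9 choose 0) + (9 choose 1) + (9 choose 2) + (9 choose 3) + (9 choose 4) + (9 choose 5) + (9 choose 6) + (9 choose 7)
     = 1 + 9 + 36 + 84 + 126 + 126 + 84 + 36
     = 502.

502


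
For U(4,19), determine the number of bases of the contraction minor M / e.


Contracting e from U(4,19) gives U(3,18).
Bases of U(3,18) = (18 choose 3) = 816.

816


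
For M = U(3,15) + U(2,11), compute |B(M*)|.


(M1+M2)* = M1* + M2*.
M1* = U(12,15), bases: C(15,12) = 455.
M2* = U(9,11), bases: C(11,9) = 55.
|B(M*)| = 455 * 55 = 25025.

25025


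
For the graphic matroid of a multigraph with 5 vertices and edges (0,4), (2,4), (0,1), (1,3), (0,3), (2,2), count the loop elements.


In a graphic matroid, a loop is a self-loop edge (u,u) with rank 0.
Examining all 6 edges for self-loops...
Self-loops found: (2,2)
Number of loops = 1.

1


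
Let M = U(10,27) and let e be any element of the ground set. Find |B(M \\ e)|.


Deleting e from U(10,27) gives U(10,26) since n > r.
Bases of U(10,26) = C(26,10) = 5311735.

5311735


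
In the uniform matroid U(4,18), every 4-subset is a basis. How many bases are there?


Bases of U(4,18) are all 4-element subsets of the 18-element ground set.
Number of bases = C(18,4).
C(18,4) = (18 * 17 * 16 * 15) / (1 * 2 * 3 * 4) = 3060.

3060


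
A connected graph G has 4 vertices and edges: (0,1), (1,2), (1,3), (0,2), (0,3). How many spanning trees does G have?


By Kirchhoff's matrix tree theorem, the number of spanning trees equals
the determinant of any cofactor of the Laplacian matrix L.
G has 4 vertices and 5 edges.
Computing the (3 x 3) cofactor determinant gives 8.

8


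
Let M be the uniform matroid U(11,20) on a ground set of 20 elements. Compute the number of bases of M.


Bases of U(11,20) are all 11-element subsets of the 20-element ground set.
Number of bases = C(20,11).
C(20,11) = 167960.

167960


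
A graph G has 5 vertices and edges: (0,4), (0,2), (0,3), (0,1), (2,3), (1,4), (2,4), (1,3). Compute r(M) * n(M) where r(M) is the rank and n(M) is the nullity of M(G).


r(M) = |V| - c = 5 - 1 = 4.
nullity = |E| - r(M) = 8 - 4 = 4.
Product = 4 * 4 = 16.

16


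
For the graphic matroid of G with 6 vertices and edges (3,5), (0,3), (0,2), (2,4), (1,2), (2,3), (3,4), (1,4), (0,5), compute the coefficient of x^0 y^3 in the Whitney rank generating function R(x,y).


R(x,y) = sum over A in 2^E of x^(r(E)-r(A)) * y^(|A|-r(A)).
G has 6 vertices, 9 edges. r(E) = 5.
Enumerate all 2^9 = 512 subsets.
Count subsets with r(E)-r(A)=0 and |A|-r(A)=3: 9.

9


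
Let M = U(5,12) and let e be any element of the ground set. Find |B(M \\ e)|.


Deleting e from U(5,12) gives U(5,11) since n > r.
Bases of U(5,11) = C(11,5) = 462.

462


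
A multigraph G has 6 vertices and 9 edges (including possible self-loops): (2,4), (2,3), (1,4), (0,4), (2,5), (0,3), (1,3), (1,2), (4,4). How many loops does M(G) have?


In a graphic matroid, a loop is a self-loop edge (u,u) with rank 0.
Examining all 9 edges for self-loops...
Self-loops found: (4,4)
Number of loops = 1.

1


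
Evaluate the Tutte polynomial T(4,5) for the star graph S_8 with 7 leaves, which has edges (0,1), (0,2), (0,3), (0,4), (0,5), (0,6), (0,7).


A star on 8 vertices is a tree with 7 edges.
T(x,y) = x^(7) for any tree.
T(4,5) = 4^7 = 16384.

16384


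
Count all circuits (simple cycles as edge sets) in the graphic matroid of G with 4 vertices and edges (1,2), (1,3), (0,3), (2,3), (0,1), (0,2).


A circuit in a graphic matroid = edge set of a simple cycle.
G has 4 vertices and 6 edges.
Enumerating all minimal edge subsets forming cycles...
Total circuits found: 7.

7


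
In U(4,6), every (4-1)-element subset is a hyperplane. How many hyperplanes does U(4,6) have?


Hyperplanes of U(4,6) are flats of rank 3.
In a uniform matroid, these are exactly the (3)-element subsets.
Count = C(6,3) = (6 * 5 * 4) / (1 * 2 * 3) = 20.

20


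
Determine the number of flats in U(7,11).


Flats of U(7,11): every subset of size < 7 is a flat, plus E itself.
Count = (11 choose 0) + (11 choose 1) + (11 choose 2) + (11 choose 3) + (11 choose 4) + (11 choose 5) + (11 choose 6) + 1
     = 1 + 11 + 55 + 165 + 330 + 462 + 462 + 1
     = 1487.

1487


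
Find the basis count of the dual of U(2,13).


The dual of U(r,n) is U(n-r, n) = U(11,13).
Bases of U(11,13) are all (11)-element subsets.
|B(M*)| = (13 choose 11) = 78.

78


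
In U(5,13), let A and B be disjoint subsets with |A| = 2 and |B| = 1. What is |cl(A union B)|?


|A union B| = 2 + 1 = 3 (disjoint).
In U(5,13), cl(S) = S if |S| < 5, else cl(S) = E.
Since 3 < 5, cl(A union B) = A union B.
|cl(A union B)| = 3.

3


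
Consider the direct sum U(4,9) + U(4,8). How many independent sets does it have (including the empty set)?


For a direct sum, |I(M1+M2)| = |I(M1)| * |I(M2)|.
|I(U(4,9))| = sum C(9,k) for k=0..4 = 256.
|I(U(4,8))| = sum C(8,k) for k=0..4 = 163.
Total = 256 * 163 = 41728.

41728


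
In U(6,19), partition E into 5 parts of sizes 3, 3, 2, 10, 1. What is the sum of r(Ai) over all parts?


r(Ai) = min(|Ai|, 6) for each part.
Sum = min(3,6) + min(3,6) + min(2,6) + min(10,6) + min(1,6)
    = 3 + 3 + 2 + 6 + 1
    = 15.

15


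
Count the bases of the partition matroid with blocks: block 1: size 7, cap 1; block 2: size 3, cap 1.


A basis picks exactly ci elements from block i.
Number of bases = product of C(|Si|, ci).
= C(7,1) * C(3,1)
= 7 * 3
= 21.

21


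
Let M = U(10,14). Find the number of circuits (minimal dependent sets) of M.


In U(10,14), circuits are the (11)-element subsets.
Any set of 11 elements is dependent, and removing any one element gives
an independent set of size 10, so it is a minimal dependent set.
Number of circuits = (14 choose 11) = 364.

364


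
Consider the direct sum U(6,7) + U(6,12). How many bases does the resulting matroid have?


Bases of a direct sum M1 + M2: |B| = |B(M1)| * |B(M2)|.
|B(U(6,7))| = C(7,6) = 7.
|B(U(6,12))| = C(12,6) = 924.
Total bases = 7 * 924 = 6468.

6468


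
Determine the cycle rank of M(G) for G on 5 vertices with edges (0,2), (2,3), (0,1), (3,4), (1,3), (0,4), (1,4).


Cycle rank (nullity) = |E| - r(M) = |E| - (|V| - c).
|E| = 7, |V| = 5, c = 1.
Nullity = 7 - (5 - 1) = 7 - 4 = 3.

3


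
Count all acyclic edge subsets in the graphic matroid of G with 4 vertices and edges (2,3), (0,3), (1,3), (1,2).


An independent set in a graphic matroid is an acyclic edge subset.
G has 4 vertices and 4 edges.
Enumerate all 2^4 = 16 subsets, checking for acyclicity.
Total independent sets = 14.

14


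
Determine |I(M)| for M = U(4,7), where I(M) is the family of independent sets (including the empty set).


Independent sets of U(4,7) are all subsets of size <= 4.
Count = C(7,0) + C(7,1) + C(7,2) + C(7,3) + C(7,4)
     = 1 + 7 + 21 + 35 + 35
     = 99.

99


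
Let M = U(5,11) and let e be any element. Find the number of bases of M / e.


Contracting e from U(5,11) gives U(4,10).
Bases of U(4,10) = C(10,4) = 10! / (4! * 6!) = 210.

210


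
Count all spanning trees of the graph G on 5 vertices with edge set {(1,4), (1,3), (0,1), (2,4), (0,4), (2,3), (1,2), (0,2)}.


By Kirchhoff's matrix tree theorem, the number of spanning trees equals
the determinant of any cofactor of the Laplacian matrix L.
G has 5 vertices and 8 edges.
Computing the (4 x 4) cofactor determinant gives 40.

40


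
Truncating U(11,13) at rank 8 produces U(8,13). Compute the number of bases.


Truncating U(11,13) to rank 8 gives U(8,13).
Bases of U(8,13) are all 8-element subsets of 13 elements.
Number of bases = (13 choose 8) = 1287.

1287


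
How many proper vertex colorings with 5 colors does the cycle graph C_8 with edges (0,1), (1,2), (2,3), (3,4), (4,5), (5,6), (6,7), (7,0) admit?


P(C_8, k) = (k-1)^8 + (-1)^8*(k-1).
P(5) = (4)^8 + 4
= 65536 + 4 = 65540.

65540


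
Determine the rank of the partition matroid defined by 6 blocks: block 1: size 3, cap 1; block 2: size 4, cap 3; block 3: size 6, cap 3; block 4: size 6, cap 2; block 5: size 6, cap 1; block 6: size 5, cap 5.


Rank of a partition matroid = sum of min(|Si|, ci) for each block.
= min(3,1) + min(4,3) + min(6,3) + min(6,2) + min(6,1) + min(5,5)
= 1 + 3 + 3 + 2 + 1 + 5
= 15.

15


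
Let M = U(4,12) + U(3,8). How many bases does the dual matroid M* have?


(M1+M2)* = M1* + M2*.
M1* = U(8,12), bases: C(12,8) = 495.
M2* = U(5,8), bases: C(8,5) = 56.
|B(M*)| = 495 * 56 = 27720.

27720


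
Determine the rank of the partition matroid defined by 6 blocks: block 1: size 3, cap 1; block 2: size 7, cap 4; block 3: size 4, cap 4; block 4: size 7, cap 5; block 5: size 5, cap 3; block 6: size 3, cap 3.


Rank of a partition matroid = sum of min(|Si|, ci) for each block.
= min(3,1) + min(7,4) + min(4,4) + min(7,5) + min(5,3) + min(3,3)
= 1 + 4 + 4 + 5 + 3 + 3
= 20.

20


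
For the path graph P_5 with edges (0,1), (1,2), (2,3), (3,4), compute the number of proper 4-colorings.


P(P_5, k) = k * (k-1)^(4).
P(4) = 4 * 3^4 = 4 * 81 = 324.

324


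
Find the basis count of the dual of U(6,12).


The dual of U(r,n) is U(n-r, n) = U(6,12).
Bases of U(6,12) are all (6)-element subsets.
|B(M*)| = C(12,6) = 924.

924


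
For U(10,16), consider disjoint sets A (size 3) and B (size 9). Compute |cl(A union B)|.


|A union B| = 3 + 9 = 12 (disjoint).
In U(10,16), cl(S) = S if |S| < 10, else cl(S) = E.
Since 12 >= 10, cl(A union B) = E.
|cl(A union B)| = 16.

16


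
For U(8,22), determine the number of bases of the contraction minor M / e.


Contracting e from U(8,22) gives U(7,21).
Bases of U(7,21) = C(21,7) = 116280.

116280


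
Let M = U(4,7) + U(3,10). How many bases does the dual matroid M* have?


(M1+M2)* = M1* + M2*.
M1* = U(3,7), bases: C(7,3) = 35.
M2* = U(7,10), bases: C(10,7) = 120.
|B(M*)| = 35 * 120 = 4200.

4200


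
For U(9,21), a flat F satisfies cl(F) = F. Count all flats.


Flats of U(9,21): every subset of size < 9 is a flat, plus E itself.
Count = (21 choose 0) + (21 choose 1) + (21 choose 2) + (21 choose 3) + (21 choose 4) + (21 choose 5) + (21 choose 6) + (21 choose 7) + (21 choose 8) + 1
     = 1 + 21 + 210 + 1330 + 5985 + 20349 + 54264 + 116280 + 203490 + 1
     = 401931.

401931


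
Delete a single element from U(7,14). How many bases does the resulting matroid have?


Deleting e from U(7,14) gives U(7,13) since n > r.
Bases of U(7,13) = C(13,7) = 13! / (7! * 6!) = 1716.

1716


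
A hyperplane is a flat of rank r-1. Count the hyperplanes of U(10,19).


Hyperplanes of U(10,19) are flats of rank 9.
In a uniform matroid, these are exactly the (9)-element subsets.
Count = C(19,9) = 19! / (9! * 10!) = 92378.

92378


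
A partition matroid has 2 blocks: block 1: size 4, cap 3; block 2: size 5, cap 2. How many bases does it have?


A basis picks exactly ci elements from block i.
Number of bases = product of C(|Si|, ci).
= C(4,3) * C(5,2)
= 4 * 10
= 40.

40


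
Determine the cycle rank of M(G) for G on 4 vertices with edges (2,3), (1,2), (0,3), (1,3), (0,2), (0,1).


Cycle rank (nullity) = |E| - r(M) = |E| - (|V| - c).
|E| = 6, |V| = 4, c = 1.
Nullity = 6 - (4 - 1) = 6 - 3 = 3.

3


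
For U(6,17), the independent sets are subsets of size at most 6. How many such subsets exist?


Independent sets of U(6,17) are all subsets of size <= 6.
Count = (17 choose 0) + (17 choose 1) + (17 choose 2) + (17 choose 3) + (17 choose 4) + (17 choose 5) + (17 choose 6)
     = 1 + 17 + 136 + 680 + 2380 + 6188 + 12376
     = 21778.

21778


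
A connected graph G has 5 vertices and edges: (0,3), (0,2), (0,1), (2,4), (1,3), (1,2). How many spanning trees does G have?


By Kirchhoff's matrix tree theorem, the number of spanning trees equals
the determinant of any cofactor of the Laplacian matrix L.
G has 5 vertices and 6 edges.
Computing the (4 x 4) cofactor determinant gives 8.

8


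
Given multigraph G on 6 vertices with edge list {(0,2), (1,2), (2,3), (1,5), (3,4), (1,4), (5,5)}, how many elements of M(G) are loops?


In a graphic matroid, a loop is a self-loop edge (u,u) with rank 0.
Examining all 7 edges for self-loops...
Self-loops found: (5,5)
Number of loops = 1.

1


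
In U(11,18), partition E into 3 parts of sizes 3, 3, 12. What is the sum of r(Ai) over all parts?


r(Ai) = min(|Ai|, 11) for each part.
Sum = min(3,11) + min(3,11) + min(12,11)
    = 3 + 3 + 11
    = 17.

17


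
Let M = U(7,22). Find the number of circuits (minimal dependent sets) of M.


In U(7,22), circuits are the (8)-element subsets.
Any set of 8 elements is dependent, and removing any one element gives
an independent set of size 7, so it is a minimal dependent set.
Number of circuits = C(22,8) = 319770.

319770


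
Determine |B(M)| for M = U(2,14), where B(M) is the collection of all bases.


Bases of U(2,14) are all 2-element subsets of the 14-element ground set.
Number of bases = C(14,2).
(14 choose 2) = 91.

91


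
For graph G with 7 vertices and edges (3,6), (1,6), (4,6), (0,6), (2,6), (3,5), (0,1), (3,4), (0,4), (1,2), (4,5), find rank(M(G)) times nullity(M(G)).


r(M) = |V| - c = 7 - 1 = 6.
nullity = |E| - r(M) = 11 - 6 = 5.
Product = 6 * 5 = 30.

30


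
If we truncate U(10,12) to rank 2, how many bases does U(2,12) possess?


Truncating U(10,12) to rank 2 gives U(2,12).
Bases of U(2,12) are all 2-element subsets of 12 elements.
Number of bases = C(12,2) = (12 * 11) / (1 * 2) = 66.

66


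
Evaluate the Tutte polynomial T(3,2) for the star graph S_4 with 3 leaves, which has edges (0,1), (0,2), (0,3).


A star on 4 vertices is a tree with 3 edges.
T(x,y) = x^(3) for any tree.
T(3,2) = 3^3 = 27.

27


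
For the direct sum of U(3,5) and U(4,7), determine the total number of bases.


Bases of a direct sum M1 + M2: |B| = |B(M1)| * |B(M2)|.
|B(U(3,5))| = C(5,3) = 10.
|B(U(4,7))| = C(7,4) = 35.
Total bases = 10 * 35 = 350.

350


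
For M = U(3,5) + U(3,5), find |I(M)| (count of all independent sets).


For a direct sum, |I(M1+M2)| = |I(M1)| * |I(M2)|.
|I(U(3,5))| = sum C(5,k) for k=0..3 = 26.
|I(U(3,5))| = sum C(5,k) for k=0..3 = 26.
Total = 26 * 26 = 676.

676


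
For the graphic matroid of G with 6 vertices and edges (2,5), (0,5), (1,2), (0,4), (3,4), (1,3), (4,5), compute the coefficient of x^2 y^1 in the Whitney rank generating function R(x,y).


R(x,y) = sum over A in 2^E of x^(r(E)-r(A)) * y^(|A|-r(A)).
G has 6 vertices, 7 edges. r(E) = 5.
Enumerate all 2^7 = 128 subsets.
Count subsets with r(E)-r(A)=2 and |A|-r(A)=1: 4.

4


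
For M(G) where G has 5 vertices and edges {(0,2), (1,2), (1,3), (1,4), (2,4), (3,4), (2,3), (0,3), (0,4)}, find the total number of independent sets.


An independent set in a graphic matroid is an acyclic edge subset.
G has 5 vertices and 9 edges.
Enumerate all 2^9 = 512 subsets, checking for acyclicity.
Total independent sets = 198.

198


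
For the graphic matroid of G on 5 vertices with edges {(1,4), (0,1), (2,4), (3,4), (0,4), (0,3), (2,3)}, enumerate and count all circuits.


A circuit in a graphic matroid = edge set of a simple cycle.
G has 5 vertices and 7 edges.
Enumerating all minimal edge subsets forming cycles...
Total circuits found: 6.

6


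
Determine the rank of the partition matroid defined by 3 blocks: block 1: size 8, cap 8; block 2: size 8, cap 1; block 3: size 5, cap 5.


Rank of a partition matroid = sum of min(|Si|, ci) for each block.
= min(8,8) + min(8,1) + min(5,5)
= 8 + 1 + 5
= 14.

14


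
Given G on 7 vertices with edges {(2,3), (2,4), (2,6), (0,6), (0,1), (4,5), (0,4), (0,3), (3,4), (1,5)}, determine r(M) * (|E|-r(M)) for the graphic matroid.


r(M) = |V| - c = 7 - 1 = 6.
nullity = |E| - r(M) = 10 - 6 = 4.
Product = 6 * 4 = 24.

24


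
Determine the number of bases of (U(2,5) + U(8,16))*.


(M1+M2)* = M1* + M2*.
M1* = U(3,5), bases: C(5,3) = 10.
M2* = U(8,16), bases: C(16,8) = 12870.
|B(M*)| = 10 * 12870 = 128700.

128700


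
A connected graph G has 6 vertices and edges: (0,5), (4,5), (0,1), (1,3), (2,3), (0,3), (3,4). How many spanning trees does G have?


By Kirchhoff's matrix tree theorem, the number of spanning trees equals
the determinant of any cofactor of the Laplacian matrix L.
G has 6 vertices and 7 edges.
Computing the (5 x 5) cofactor determinant gives 11.

11


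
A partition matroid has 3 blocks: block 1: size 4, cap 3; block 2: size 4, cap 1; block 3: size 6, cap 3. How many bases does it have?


A basis picks exactly ci elements from block i.
Number of bases = product of C(|Si|, ci).
= C(4,3) * C(4,1) * C(6,3)
= 4 * 4 * 20
= 320.

320


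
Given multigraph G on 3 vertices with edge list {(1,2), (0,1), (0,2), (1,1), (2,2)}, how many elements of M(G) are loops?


In a graphic matroid, a loop is a self-loop edge (u,u) with rank 0.
Examining all 5 edges for self-loops...
Self-loops found: (1,1), (2,2)
Number of loops = 2.

2


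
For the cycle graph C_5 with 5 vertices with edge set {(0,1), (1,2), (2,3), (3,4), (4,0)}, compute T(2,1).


T(C_5; x,y) = x + x^2 + ... + x^(4) + y.
T(2,1) = 2^1 + 2^2 + 2^3 + 2^4 + 1
= 2 + 4 + 8 + 16 + 1
= 31.

31


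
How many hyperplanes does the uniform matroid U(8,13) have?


Hyperplanes of U(8,13) are flats of rank 7.
In a uniform matroid, these are exactly the (7)-element subsets.
Count = C(13,7) = 13! / (7! * 6!) = 1716.

1716


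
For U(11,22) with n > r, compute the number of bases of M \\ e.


Deleting e from U(11,22) gives U(11,21) since n > r.
Bases of U(11,21) = C(21,11) = 352716.

352716


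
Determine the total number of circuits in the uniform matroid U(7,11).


In U(7,11), circuits are the (8)-element subsets.
Any set of 8 elements is dependent, and removing any one element gives
an independent set of size 7, so it is a minimal dependent set.
Number of circuits = C(11,8) = 11! / (8! * 3!) = 165.

165


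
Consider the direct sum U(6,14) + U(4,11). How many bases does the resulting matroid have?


Bases of a direct sum M1 + M2: |B| = |B(M1)| * |B(M2)|.
|B(U(6,14))| = C(14,6) = 3003.
|B(U(4,11))| = C(11,4) = 330.
Total bases = 3003 * 330 = 990990.

990990


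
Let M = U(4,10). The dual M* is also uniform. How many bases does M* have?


The dual of U(r,n) is U(n-r, n) = U(6,10).
Bases of U(6,10) are all (6)-element subsets.
|B(M*)| = (10 choose 6) = 210.

210


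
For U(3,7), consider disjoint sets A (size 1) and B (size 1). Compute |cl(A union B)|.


|A union B| = 1 + 1 = 2 (disjoint).
In U(3,7), cl(S) = S if |S| < 3, else cl(S) = E.
Since 2 < 3, cl(A union B) = A union B.
|cl(A union B)| = 2.

2


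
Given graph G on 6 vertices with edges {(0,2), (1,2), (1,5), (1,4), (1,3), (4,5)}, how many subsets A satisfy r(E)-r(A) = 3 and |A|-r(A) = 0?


R(x,y) = sum over A in 2^E of x^(r(E)-r(A)) * y^(|A|-r(A)).
G has 6 vertices, 6 edges. r(E) = 5.
Enumerate all 2^6 = 64 subsets.
Count subsets with r(E)-r(A)=3 and |A|-r(A)=0: 15.

15


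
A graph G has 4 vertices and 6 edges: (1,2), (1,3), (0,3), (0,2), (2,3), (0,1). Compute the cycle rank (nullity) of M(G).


Cycle rank (nullity) = |E| - r(M) = |E| - (|V| - c).
|E| = 6, |V| = 4, c = 1.
Nullity = 6 - (4 - 1) = 6 - 3 = 3.

3


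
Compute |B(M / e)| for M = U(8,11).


Contracting e from U(8,11) gives U(7,10).
Bases of U(7,10) = C(10,7) = 120.

120


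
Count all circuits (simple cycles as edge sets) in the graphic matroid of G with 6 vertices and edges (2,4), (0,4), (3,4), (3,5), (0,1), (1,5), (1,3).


A circuit in a graphic matroid = edge set of a simple cycle.
G has 6 vertices and 7 edges.
Enumerating all minimal edge subsets forming cycles...
Total circuits found: 3.

3


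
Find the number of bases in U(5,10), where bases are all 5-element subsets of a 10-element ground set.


Bases of U(5,10) are all 5-element subsets of the 10-element ground set.
Number of bases = C(10,5).
C(10,5) = 252.

252


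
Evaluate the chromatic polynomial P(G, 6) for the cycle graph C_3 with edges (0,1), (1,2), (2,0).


P(C_3, k) = (k-1)^3 + (-1)^3*(k-1).
P(6) = (5)^3 - 5
= 125 - 5 = 120.

120


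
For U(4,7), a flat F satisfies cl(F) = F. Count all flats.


Flats of U(4,7): every subset of size < 4 is a flat, plus E itself.
Count = (7 choose 0) + (7 choose 1) + (7 choose 2) + (7 choose 3) + 1
     = 1 + 7 + 21 + 35 + 1
     = 65.

65


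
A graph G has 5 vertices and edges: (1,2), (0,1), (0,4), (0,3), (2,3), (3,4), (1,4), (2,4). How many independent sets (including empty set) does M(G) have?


An independent set in a graphic matroid is an acyclic edge subset.
G has 5 vertices and 8 edges.
Enumerate all 2^8 = 256 subsets, checking for acyclicity.
Total independent sets = 134.

134


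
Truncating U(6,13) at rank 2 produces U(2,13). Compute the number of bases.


Truncating U(6,13) to rank 2 gives U(2,13).
Bases of U(2,13) are all 2-element subsets of 13 elements.
Number of bases = C(13,2) = (13 * 12) / (1 * 2) = 78.

78


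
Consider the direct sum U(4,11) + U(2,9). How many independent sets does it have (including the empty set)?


For a direct sum, |I(M1+M2)| = |I(M1)| * |I(M2)|.
|I(U(4,11))| = sum C(11,k) for k=0..4 = 562.
|I(U(2,9))| = sum C(9,k) for k=0..2 = 46.
Total = 562 * 46 = 25852.

25852


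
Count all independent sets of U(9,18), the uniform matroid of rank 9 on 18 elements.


Independent sets of U(9,18) are all subsets of size <= 9.
Count = C(18,0) + C(18,1) + C(18,2) + C(18,3) + C(18,4) + C(18,5) + C(18,6) + C(18,7) + C(18,8) + C(18,9)
     = 1 + 18 + 153 + 816 + 3060 + 8568 + 18564 + 31824 + 43758 + 48620
     = 155382.

155382


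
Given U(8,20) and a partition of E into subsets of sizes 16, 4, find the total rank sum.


r(Ai) = min(|Ai|, 8) for each part.
Sum = min(16,8) + min(4,8)
    = 8 + 4
    = 12.

12


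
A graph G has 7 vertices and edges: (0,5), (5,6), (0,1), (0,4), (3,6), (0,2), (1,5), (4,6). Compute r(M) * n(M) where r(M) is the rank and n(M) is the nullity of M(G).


r(M) = |V| - c = 7 - 1 = 6.
nullity = |E| - r(M) = 8 - 6 = 2.
Product = 6 * 2 = 12.

12


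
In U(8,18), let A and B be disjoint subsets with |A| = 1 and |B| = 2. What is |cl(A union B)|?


|A union B| = 1 + 2 = 3 (disjoint).
In U(8,18), cl(S) = S if |S| < 8, else cl(S) = E.
Since 3 < 8, cl(A union B) = A union B.
|cl(A union B)| = 3.

3


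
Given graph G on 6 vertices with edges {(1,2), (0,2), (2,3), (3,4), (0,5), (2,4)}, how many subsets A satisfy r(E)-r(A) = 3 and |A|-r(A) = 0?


R(x,y) = sum over A in 2^E of x^(r(E)-r(A)) * y^(|A|-r(A)).
G has 6 vertices, 6 edges. r(E) = 5.
Enumerate all 2^6 = 64 subsets.
Count subsets with r(E)-r(A)=3 and |A|-r(A)=0: 15.

15


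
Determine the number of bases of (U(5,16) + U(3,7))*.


(M1+M2)* = M1* + M2*.
M1* = U(11,16), bases: C(16,11) = 4368.
M2* = U(4,7), bases: C(7,4) = 35.
|B(M*)| = 4368 * 35 = 152880.

152880


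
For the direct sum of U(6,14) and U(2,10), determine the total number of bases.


Bases of a direct sum M1 + M2: |B| = |B(M1)| * |B(M2)|.
|B(U(6,14))| = C(14,6) = 3003.
|B(U(2,10))| = C(10,2) = 45.
Total bases = 3003 * 45 = 135135.

135135


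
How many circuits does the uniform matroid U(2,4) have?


In U(2,4), circuits are the (3)-element subsets.
Any set of 3 elements is dependent, and removing any one element gives
an independent set of size 2, so it is a minimal dependent set.
Number of circuits = C(4,3) = 4! / (3! * 1!) = 4.

4


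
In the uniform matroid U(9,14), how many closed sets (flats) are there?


Flats of U(9,14): every subset of size < 9 is a flat, plus E itself.
Count = (14 choose 0) + (14 choose 1) + (14 choose 2) + (14 choose 3) + (14 choose 4) + (14 choose 5) + (14 choose 6) + (14 choose 7) + (14 choose 8) + 1
     = 1 + 14 + 91 + 364 + 1001 + 2002 + 3003 + 3432 + 3003 + 1
     = 12912.

12912


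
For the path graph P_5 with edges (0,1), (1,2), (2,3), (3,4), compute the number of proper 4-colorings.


P(P_5, k) = k * (k-1)^(4).
P(4) = 4 * 3^4 = 4 * 81 = 324.

324
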